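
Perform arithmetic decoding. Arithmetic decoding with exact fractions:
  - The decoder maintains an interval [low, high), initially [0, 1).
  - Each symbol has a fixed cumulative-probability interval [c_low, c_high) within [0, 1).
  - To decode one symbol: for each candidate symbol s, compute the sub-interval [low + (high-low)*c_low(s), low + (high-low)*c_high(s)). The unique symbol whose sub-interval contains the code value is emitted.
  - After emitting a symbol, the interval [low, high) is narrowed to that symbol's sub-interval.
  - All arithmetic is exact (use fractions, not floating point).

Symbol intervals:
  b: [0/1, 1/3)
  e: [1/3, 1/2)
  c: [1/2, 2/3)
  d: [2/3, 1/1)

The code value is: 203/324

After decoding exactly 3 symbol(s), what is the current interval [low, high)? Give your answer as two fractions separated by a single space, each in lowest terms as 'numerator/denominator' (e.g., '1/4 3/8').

Answer: 11/18 17/27

Derivation:
Step 1: interval [0/1, 1/1), width = 1/1 - 0/1 = 1/1
  'b': [0/1 + 1/1*0/1, 0/1 + 1/1*1/3) = [0/1, 1/3)
  'e': [0/1 + 1/1*1/3, 0/1 + 1/1*1/2) = [1/3, 1/2)
  'c': [0/1 + 1/1*1/2, 0/1 + 1/1*2/3) = [1/2, 2/3) <- contains code 203/324
  'd': [0/1 + 1/1*2/3, 0/1 + 1/1*1/1) = [2/3, 1/1)
  emit 'c', narrow to [1/2, 2/3)
Step 2: interval [1/2, 2/3), width = 2/3 - 1/2 = 1/6
  'b': [1/2 + 1/6*0/1, 1/2 + 1/6*1/3) = [1/2, 5/9)
  'e': [1/2 + 1/6*1/3, 1/2 + 1/6*1/2) = [5/9, 7/12)
  'c': [1/2 + 1/6*1/2, 1/2 + 1/6*2/3) = [7/12, 11/18)
  'd': [1/2 + 1/6*2/3, 1/2 + 1/6*1/1) = [11/18, 2/3) <- contains code 203/324
  emit 'd', narrow to [11/18, 2/3)
Step 3: interval [11/18, 2/3), width = 2/3 - 11/18 = 1/18
  'b': [11/18 + 1/18*0/1, 11/18 + 1/18*1/3) = [11/18, 17/27) <- contains code 203/324
  'e': [11/18 + 1/18*1/3, 11/18 + 1/18*1/2) = [17/27, 23/36)
  'c': [11/18 + 1/18*1/2, 11/18 + 1/18*2/3) = [23/36, 35/54)
  'd': [11/18 + 1/18*2/3, 11/18 + 1/18*1/1) = [35/54, 2/3)
  emit 'b', narrow to [11/18, 17/27)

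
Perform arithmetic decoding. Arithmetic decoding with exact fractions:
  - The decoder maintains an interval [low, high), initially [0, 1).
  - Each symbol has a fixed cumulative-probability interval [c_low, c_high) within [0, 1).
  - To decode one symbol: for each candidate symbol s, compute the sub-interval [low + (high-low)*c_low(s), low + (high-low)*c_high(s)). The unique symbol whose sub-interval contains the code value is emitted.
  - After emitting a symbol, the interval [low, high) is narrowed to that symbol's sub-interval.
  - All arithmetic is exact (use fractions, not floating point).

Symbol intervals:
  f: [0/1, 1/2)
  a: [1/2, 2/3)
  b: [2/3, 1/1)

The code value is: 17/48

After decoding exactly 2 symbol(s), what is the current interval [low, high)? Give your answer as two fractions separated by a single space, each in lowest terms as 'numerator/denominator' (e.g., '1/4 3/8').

Step 1: interval [0/1, 1/1), width = 1/1 - 0/1 = 1/1
  'f': [0/1 + 1/1*0/1, 0/1 + 1/1*1/2) = [0/1, 1/2) <- contains code 17/48
  'a': [0/1 + 1/1*1/2, 0/1 + 1/1*2/3) = [1/2, 2/3)
  'b': [0/1 + 1/1*2/3, 0/1 + 1/1*1/1) = [2/3, 1/1)
  emit 'f', narrow to [0/1, 1/2)
Step 2: interval [0/1, 1/2), width = 1/2 - 0/1 = 1/2
  'f': [0/1 + 1/2*0/1, 0/1 + 1/2*1/2) = [0/1, 1/4)
  'a': [0/1 + 1/2*1/2, 0/1 + 1/2*2/3) = [1/4, 1/3)
  'b': [0/1 + 1/2*2/3, 0/1 + 1/2*1/1) = [1/3, 1/2) <- contains code 17/48
  emit 'b', narrow to [1/3, 1/2)

Answer: 1/3 1/2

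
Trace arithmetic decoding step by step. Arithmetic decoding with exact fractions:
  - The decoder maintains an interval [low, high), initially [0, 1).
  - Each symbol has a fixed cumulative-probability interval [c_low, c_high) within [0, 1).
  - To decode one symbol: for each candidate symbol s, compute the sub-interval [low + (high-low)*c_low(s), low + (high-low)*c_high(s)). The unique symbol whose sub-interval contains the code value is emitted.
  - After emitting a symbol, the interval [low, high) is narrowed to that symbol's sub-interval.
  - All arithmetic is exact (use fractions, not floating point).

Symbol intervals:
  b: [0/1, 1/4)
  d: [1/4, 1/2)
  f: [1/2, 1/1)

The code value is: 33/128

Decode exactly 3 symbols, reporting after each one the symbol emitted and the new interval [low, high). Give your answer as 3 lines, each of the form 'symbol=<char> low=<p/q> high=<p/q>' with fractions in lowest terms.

Step 1: interval [0/1, 1/1), width = 1/1 - 0/1 = 1/1
  'b': [0/1 + 1/1*0/1, 0/1 + 1/1*1/4) = [0/1, 1/4)
  'd': [0/1 + 1/1*1/4, 0/1 + 1/1*1/2) = [1/4, 1/2) <- contains code 33/128
  'f': [0/1 + 1/1*1/2, 0/1 + 1/1*1/1) = [1/2, 1/1)
  emit 'd', narrow to [1/4, 1/2)
Step 2: interval [1/4, 1/2), width = 1/2 - 1/4 = 1/4
  'b': [1/4 + 1/4*0/1, 1/4 + 1/4*1/4) = [1/4, 5/16) <- contains code 33/128
  'd': [1/4 + 1/4*1/4, 1/4 + 1/4*1/2) = [5/16, 3/8)
  'f': [1/4 + 1/4*1/2, 1/4 + 1/4*1/1) = [3/8, 1/2)
  emit 'b', narrow to [1/4, 5/16)
Step 3: interval [1/4, 5/16), width = 5/16 - 1/4 = 1/16
  'b': [1/4 + 1/16*0/1, 1/4 + 1/16*1/4) = [1/4, 17/64) <- contains code 33/128
  'd': [1/4 + 1/16*1/4, 1/4 + 1/16*1/2) = [17/64, 9/32)
  'f': [1/4 + 1/16*1/2, 1/4 + 1/16*1/1) = [9/32, 5/16)
  emit 'b', narrow to [1/4, 17/64)

Answer: symbol=d low=1/4 high=1/2
symbol=b low=1/4 high=5/16
symbol=b low=1/4 high=17/64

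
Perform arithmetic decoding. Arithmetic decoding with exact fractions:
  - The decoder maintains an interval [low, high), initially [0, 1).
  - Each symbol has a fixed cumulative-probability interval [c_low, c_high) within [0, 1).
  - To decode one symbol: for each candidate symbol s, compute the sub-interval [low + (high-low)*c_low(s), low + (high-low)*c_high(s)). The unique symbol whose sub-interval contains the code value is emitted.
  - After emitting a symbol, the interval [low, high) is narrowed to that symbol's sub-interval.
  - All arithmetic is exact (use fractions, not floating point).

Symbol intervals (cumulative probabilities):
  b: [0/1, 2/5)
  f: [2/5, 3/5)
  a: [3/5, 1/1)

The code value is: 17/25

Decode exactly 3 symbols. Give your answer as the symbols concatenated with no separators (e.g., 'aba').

Step 1: interval [0/1, 1/1), width = 1/1 - 0/1 = 1/1
  'b': [0/1 + 1/1*0/1, 0/1 + 1/1*2/5) = [0/1, 2/5)
  'f': [0/1 + 1/1*2/5, 0/1 + 1/1*3/5) = [2/5, 3/5)
  'a': [0/1 + 1/1*3/5, 0/1 + 1/1*1/1) = [3/5, 1/1) <- contains code 17/25
  emit 'a', narrow to [3/5, 1/1)
Step 2: interval [3/5, 1/1), width = 1/1 - 3/5 = 2/5
  'b': [3/5 + 2/5*0/1, 3/5 + 2/5*2/5) = [3/5, 19/25) <- contains code 17/25
  'f': [3/5 + 2/5*2/5, 3/5 + 2/5*3/5) = [19/25, 21/25)
  'a': [3/5 + 2/5*3/5, 3/5 + 2/5*1/1) = [21/25, 1/1)
  emit 'b', narrow to [3/5, 19/25)
Step 3: interval [3/5, 19/25), width = 19/25 - 3/5 = 4/25
  'b': [3/5 + 4/25*0/1, 3/5 + 4/25*2/5) = [3/5, 83/125)
  'f': [3/5 + 4/25*2/5, 3/5 + 4/25*3/5) = [83/125, 87/125) <- contains code 17/25
  'a': [3/5 + 4/25*3/5, 3/5 + 4/25*1/1) = [87/125, 19/25)
  emit 'f', narrow to [83/125, 87/125)

Answer: abf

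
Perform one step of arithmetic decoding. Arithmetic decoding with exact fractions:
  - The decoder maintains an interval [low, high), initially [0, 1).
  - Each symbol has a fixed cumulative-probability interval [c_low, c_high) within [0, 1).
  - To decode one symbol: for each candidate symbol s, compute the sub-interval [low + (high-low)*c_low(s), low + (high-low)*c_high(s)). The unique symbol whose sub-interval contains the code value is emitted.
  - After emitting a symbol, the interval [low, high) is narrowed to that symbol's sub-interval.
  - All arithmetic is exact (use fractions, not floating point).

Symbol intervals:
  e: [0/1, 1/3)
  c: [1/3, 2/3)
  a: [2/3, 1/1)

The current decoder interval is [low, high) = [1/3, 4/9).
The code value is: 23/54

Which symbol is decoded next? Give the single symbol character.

Interval width = high − low = 4/9 − 1/3 = 1/9
Scaled code = (code − low) / width = (23/54 − 1/3) / 1/9 = 5/6
  e: [0/1, 1/3) 
  c: [1/3, 2/3) 
  a: [2/3, 1/1) ← scaled code falls here ✓

Answer: a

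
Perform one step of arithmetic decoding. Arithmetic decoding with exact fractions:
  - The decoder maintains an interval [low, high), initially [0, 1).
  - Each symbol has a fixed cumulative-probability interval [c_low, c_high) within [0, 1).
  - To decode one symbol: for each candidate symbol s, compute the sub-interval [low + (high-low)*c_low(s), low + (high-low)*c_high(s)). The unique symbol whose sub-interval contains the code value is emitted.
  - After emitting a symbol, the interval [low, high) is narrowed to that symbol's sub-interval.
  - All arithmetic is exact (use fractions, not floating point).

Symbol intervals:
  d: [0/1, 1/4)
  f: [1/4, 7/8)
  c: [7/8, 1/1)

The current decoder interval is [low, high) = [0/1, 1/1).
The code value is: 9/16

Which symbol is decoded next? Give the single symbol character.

Interval width = high − low = 1/1 − 0/1 = 1/1
Scaled code = (code − low) / width = (9/16 − 0/1) / 1/1 = 9/16
  d: [0/1, 1/4) 
  f: [1/4, 7/8) ← scaled code falls here ✓
  c: [7/8, 1/1) 

Answer: f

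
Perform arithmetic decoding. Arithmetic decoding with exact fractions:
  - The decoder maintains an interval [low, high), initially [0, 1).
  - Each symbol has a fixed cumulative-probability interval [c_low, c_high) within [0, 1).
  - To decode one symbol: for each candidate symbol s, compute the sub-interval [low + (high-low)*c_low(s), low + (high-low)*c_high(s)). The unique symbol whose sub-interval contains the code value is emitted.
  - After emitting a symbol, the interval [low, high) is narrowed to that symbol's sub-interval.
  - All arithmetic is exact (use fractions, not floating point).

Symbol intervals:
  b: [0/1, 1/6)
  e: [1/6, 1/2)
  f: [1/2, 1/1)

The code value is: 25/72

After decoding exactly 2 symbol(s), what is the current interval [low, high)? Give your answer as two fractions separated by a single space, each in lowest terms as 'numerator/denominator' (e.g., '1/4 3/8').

Step 1: interval [0/1, 1/1), width = 1/1 - 0/1 = 1/1
  'b': [0/1 + 1/1*0/1, 0/1 + 1/1*1/6) = [0/1, 1/6)
  'e': [0/1 + 1/1*1/6, 0/1 + 1/1*1/2) = [1/6, 1/2) <- contains code 25/72
  'f': [0/1 + 1/1*1/2, 0/1 + 1/1*1/1) = [1/2, 1/1)
  emit 'e', narrow to [1/6, 1/2)
Step 2: interval [1/6, 1/2), width = 1/2 - 1/6 = 1/3
  'b': [1/6 + 1/3*0/1, 1/6 + 1/3*1/6) = [1/6, 2/9)
  'e': [1/6 + 1/3*1/6, 1/6 + 1/3*1/2) = [2/9, 1/3)
  'f': [1/6 + 1/3*1/2, 1/6 + 1/3*1/1) = [1/3, 1/2) <- contains code 25/72
  emit 'f', narrow to [1/3, 1/2)

Answer: 1/3 1/2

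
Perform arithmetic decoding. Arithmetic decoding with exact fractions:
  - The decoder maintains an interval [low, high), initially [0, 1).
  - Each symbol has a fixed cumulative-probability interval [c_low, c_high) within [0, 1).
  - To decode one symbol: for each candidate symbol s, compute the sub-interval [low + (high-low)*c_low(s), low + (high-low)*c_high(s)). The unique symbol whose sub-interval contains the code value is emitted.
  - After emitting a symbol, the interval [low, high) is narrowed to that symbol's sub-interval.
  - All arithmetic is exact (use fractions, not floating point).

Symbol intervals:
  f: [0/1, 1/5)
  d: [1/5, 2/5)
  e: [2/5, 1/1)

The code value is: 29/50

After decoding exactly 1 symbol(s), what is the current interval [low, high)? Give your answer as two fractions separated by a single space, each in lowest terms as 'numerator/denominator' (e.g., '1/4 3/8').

Answer: 2/5 1/1

Derivation:
Step 1: interval [0/1, 1/1), width = 1/1 - 0/1 = 1/1
  'f': [0/1 + 1/1*0/1, 0/1 + 1/1*1/5) = [0/1, 1/5)
  'd': [0/1 + 1/1*1/5, 0/1 + 1/1*2/5) = [1/5, 2/5)
  'e': [0/1 + 1/1*2/5, 0/1 + 1/1*1/1) = [2/5, 1/1) <- contains code 29/50
  emit 'e', narrow to [2/5, 1/1)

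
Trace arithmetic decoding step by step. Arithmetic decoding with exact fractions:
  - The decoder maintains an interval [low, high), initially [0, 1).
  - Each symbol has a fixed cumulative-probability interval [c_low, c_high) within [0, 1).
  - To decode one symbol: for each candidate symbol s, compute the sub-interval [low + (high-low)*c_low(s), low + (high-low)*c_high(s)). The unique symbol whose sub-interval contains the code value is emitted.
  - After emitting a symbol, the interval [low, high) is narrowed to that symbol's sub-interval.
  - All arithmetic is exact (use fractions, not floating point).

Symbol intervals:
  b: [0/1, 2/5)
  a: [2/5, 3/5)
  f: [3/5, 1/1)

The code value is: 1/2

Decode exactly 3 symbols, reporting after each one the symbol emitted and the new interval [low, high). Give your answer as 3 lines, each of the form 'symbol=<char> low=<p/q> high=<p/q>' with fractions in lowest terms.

Step 1: interval [0/1, 1/1), width = 1/1 - 0/1 = 1/1
  'b': [0/1 + 1/1*0/1, 0/1 + 1/1*2/5) = [0/1, 2/5)
  'a': [0/1 + 1/1*2/5, 0/1 + 1/1*3/5) = [2/5, 3/5) <- contains code 1/2
  'f': [0/1 + 1/1*3/5, 0/1 + 1/1*1/1) = [3/5, 1/1)
  emit 'a', narrow to [2/5, 3/5)
Step 2: interval [2/5, 3/5), width = 3/5 - 2/5 = 1/5
  'b': [2/5 + 1/5*0/1, 2/5 + 1/5*2/5) = [2/5, 12/25)
  'a': [2/5 + 1/5*2/5, 2/5 + 1/5*3/5) = [12/25, 13/25) <- contains code 1/2
  'f': [2/5 + 1/5*3/5, 2/5 + 1/5*1/1) = [13/25, 3/5)
  emit 'a', narrow to [12/25, 13/25)
Step 3: interval [12/25, 13/25), width = 13/25 - 12/25 = 1/25
  'b': [12/25 + 1/25*0/1, 12/25 + 1/25*2/5) = [12/25, 62/125)
  'a': [12/25 + 1/25*2/5, 12/25 + 1/25*3/5) = [62/125, 63/125) <- contains code 1/2
  'f': [12/25 + 1/25*3/5, 12/25 + 1/25*1/1) = [63/125, 13/25)
  emit 'a', narrow to [62/125, 63/125)

Answer: symbol=a low=2/5 high=3/5
symbol=a low=12/25 high=13/25
symbol=a low=62/125 high=63/125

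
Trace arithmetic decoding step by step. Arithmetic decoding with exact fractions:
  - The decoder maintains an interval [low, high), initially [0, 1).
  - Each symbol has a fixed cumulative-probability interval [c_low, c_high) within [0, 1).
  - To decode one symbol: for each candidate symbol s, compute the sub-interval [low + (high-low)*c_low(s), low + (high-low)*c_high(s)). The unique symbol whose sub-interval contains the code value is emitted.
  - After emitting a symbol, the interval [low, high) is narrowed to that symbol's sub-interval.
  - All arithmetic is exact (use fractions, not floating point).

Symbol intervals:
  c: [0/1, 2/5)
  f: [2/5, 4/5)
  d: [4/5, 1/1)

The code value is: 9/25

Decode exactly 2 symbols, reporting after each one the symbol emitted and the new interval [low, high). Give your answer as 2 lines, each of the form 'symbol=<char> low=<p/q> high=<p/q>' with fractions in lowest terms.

Answer: symbol=c low=0/1 high=2/5
symbol=d low=8/25 high=2/5

Derivation:
Step 1: interval [0/1, 1/1), width = 1/1 - 0/1 = 1/1
  'c': [0/1 + 1/1*0/1, 0/1 + 1/1*2/5) = [0/1, 2/5) <- contains code 9/25
  'f': [0/1 + 1/1*2/5, 0/1 + 1/1*4/5) = [2/5, 4/5)
  'd': [0/1 + 1/1*4/5, 0/1 + 1/1*1/1) = [4/5, 1/1)
  emit 'c', narrow to [0/1, 2/5)
Step 2: interval [0/1, 2/5), width = 2/5 - 0/1 = 2/5
  'c': [0/1 + 2/5*0/1, 0/1 + 2/5*2/5) = [0/1, 4/25)
  'f': [0/1 + 2/5*2/5, 0/1 + 2/5*4/5) = [4/25, 8/25)
  'd': [0/1 + 2/5*4/5, 0/1 + 2/5*1/1) = [8/25, 2/5) <- contains code 9/25
  emit 'd', narrow to [8/25, 2/5)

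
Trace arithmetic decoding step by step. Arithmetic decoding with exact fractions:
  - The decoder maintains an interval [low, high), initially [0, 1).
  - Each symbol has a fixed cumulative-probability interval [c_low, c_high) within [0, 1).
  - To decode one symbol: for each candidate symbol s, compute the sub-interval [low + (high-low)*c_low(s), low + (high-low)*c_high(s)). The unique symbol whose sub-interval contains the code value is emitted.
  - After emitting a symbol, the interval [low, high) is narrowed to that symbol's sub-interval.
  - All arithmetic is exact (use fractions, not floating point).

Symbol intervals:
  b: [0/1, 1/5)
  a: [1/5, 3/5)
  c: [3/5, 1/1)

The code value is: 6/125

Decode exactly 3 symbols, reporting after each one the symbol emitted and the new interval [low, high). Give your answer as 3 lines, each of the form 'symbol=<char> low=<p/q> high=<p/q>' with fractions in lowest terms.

Step 1: interval [0/1, 1/1), width = 1/1 - 0/1 = 1/1
  'b': [0/1 + 1/1*0/1, 0/1 + 1/1*1/5) = [0/1, 1/5) <- contains code 6/125
  'a': [0/1 + 1/1*1/5, 0/1 + 1/1*3/5) = [1/5, 3/5)
  'c': [0/1 + 1/1*3/5, 0/1 + 1/1*1/1) = [3/5, 1/1)
  emit 'b', narrow to [0/1, 1/5)
Step 2: interval [0/1, 1/5), width = 1/5 - 0/1 = 1/5
  'b': [0/1 + 1/5*0/1, 0/1 + 1/5*1/5) = [0/1, 1/25)
  'a': [0/1 + 1/5*1/5, 0/1 + 1/5*3/5) = [1/25, 3/25) <- contains code 6/125
  'c': [0/1 + 1/5*3/5, 0/1 + 1/5*1/1) = [3/25, 1/5)
  emit 'a', narrow to [1/25, 3/25)
Step 3: interval [1/25, 3/25), width = 3/25 - 1/25 = 2/25
  'b': [1/25 + 2/25*0/1, 1/25 + 2/25*1/5) = [1/25, 7/125) <- contains code 6/125
  'a': [1/25 + 2/25*1/5, 1/25 + 2/25*3/5) = [7/125, 11/125)
  'c': [1/25 + 2/25*3/5, 1/25 + 2/25*1/1) = [11/125, 3/25)
  emit 'b', narrow to [1/25, 7/125)

Answer: symbol=b low=0/1 high=1/5
symbol=a low=1/25 high=3/25
symbol=b low=1/25 high=7/125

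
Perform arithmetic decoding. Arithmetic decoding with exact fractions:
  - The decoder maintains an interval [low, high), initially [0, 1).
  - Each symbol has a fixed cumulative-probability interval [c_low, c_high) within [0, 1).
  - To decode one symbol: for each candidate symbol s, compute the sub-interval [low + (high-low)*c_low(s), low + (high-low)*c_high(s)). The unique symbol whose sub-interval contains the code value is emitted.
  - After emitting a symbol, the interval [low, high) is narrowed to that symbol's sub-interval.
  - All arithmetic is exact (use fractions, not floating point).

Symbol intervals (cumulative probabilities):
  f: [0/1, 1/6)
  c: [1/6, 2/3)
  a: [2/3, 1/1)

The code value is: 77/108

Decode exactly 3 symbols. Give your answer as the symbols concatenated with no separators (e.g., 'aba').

Step 1: interval [0/1, 1/1), width = 1/1 - 0/1 = 1/1
  'f': [0/1 + 1/1*0/1, 0/1 + 1/1*1/6) = [0/1, 1/6)
  'c': [0/1 + 1/1*1/6, 0/1 + 1/1*2/3) = [1/6, 2/3)
  'a': [0/1 + 1/1*2/3, 0/1 + 1/1*1/1) = [2/3, 1/1) <- contains code 77/108
  emit 'a', narrow to [2/3, 1/1)
Step 2: interval [2/3, 1/1), width = 1/1 - 2/3 = 1/3
  'f': [2/3 + 1/3*0/1, 2/3 + 1/3*1/6) = [2/3, 13/18) <- contains code 77/108
  'c': [2/3 + 1/3*1/6, 2/3 + 1/3*2/3) = [13/18, 8/9)
  'a': [2/3 + 1/3*2/3, 2/3 + 1/3*1/1) = [8/9, 1/1)
  emit 'f', narrow to [2/3, 13/18)
Step 3: interval [2/3, 13/18), width = 13/18 - 2/3 = 1/18
  'f': [2/3 + 1/18*0/1, 2/3 + 1/18*1/6) = [2/3, 73/108)
  'c': [2/3 + 1/18*1/6, 2/3 + 1/18*2/3) = [73/108, 19/27)
  'a': [2/3 + 1/18*2/3, 2/3 + 1/18*1/1) = [19/27, 13/18) <- contains code 77/108
  emit 'a', narrow to [19/27, 13/18)

Answer: afa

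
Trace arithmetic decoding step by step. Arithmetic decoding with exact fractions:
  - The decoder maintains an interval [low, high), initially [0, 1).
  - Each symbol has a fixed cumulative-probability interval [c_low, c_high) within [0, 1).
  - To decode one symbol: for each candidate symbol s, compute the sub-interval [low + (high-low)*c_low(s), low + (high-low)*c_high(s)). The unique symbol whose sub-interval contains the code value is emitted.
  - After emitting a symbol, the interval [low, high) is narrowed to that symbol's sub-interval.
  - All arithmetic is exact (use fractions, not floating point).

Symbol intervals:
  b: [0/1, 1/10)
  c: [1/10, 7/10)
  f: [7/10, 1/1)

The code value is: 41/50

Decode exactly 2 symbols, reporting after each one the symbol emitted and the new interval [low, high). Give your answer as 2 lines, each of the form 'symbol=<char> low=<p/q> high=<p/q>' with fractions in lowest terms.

Answer: symbol=f low=7/10 high=1/1
symbol=c low=73/100 high=91/100

Derivation:
Step 1: interval [0/1, 1/1), width = 1/1 - 0/1 = 1/1
  'b': [0/1 + 1/1*0/1, 0/1 + 1/1*1/10) = [0/1, 1/10)
  'c': [0/1 + 1/1*1/10, 0/1 + 1/1*7/10) = [1/10, 7/10)
  'f': [0/1 + 1/1*7/10, 0/1 + 1/1*1/1) = [7/10, 1/1) <- contains code 41/50
  emit 'f', narrow to [7/10, 1/1)
Step 2: interval [7/10, 1/1), width = 1/1 - 7/10 = 3/10
  'b': [7/10 + 3/10*0/1, 7/10 + 3/10*1/10) = [7/10, 73/100)
  'c': [7/10 + 3/10*1/10, 7/10 + 3/10*7/10) = [73/100, 91/100) <- contains code 41/50
  'f': [7/10 + 3/10*7/10, 7/10 + 3/10*1/1) = [91/100, 1/1)
  emit 'c', narrow to [73/100, 91/100)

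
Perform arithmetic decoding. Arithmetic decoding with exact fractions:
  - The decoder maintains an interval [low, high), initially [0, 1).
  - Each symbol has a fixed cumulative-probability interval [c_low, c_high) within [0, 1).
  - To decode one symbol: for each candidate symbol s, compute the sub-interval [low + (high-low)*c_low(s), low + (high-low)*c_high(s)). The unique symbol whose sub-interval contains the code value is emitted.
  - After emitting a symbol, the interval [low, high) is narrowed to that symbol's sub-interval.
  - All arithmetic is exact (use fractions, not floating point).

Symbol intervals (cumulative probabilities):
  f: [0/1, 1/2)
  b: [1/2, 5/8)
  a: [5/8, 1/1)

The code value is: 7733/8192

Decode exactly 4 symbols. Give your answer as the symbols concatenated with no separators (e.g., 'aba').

Answer: aaba

Derivation:
Step 1: interval [0/1, 1/1), width = 1/1 - 0/1 = 1/1
  'f': [0/1 + 1/1*0/1, 0/1 + 1/1*1/2) = [0/1, 1/2)
  'b': [0/1 + 1/1*1/2, 0/1 + 1/1*5/8) = [1/2, 5/8)
  'a': [0/1 + 1/1*5/8, 0/1 + 1/1*1/1) = [5/8, 1/1) <- contains code 7733/8192
  emit 'a', narrow to [5/8, 1/1)
Step 2: interval [5/8, 1/1), width = 1/1 - 5/8 = 3/8
  'f': [5/8 + 3/8*0/1, 5/8 + 3/8*1/2) = [5/8, 13/16)
  'b': [5/8 + 3/8*1/2, 5/8 + 3/8*5/8) = [13/16, 55/64)
  'a': [5/8 + 3/8*5/8, 5/8 + 3/8*1/1) = [55/64, 1/1) <- contains code 7733/8192
  emit 'a', narrow to [55/64, 1/1)
Step 3: interval [55/64, 1/1), width = 1/1 - 55/64 = 9/64
  'f': [55/64 + 9/64*0/1, 55/64 + 9/64*1/2) = [55/64, 119/128)
  'b': [55/64 + 9/64*1/2, 55/64 + 9/64*5/8) = [119/128, 485/512) <- contains code 7733/8192
  'a': [55/64 + 9/64*5/8, 55/64 + 9/64*1/1) = [485/512, 1/1)
  emit 'b', narrow to [119/128, 485/512)
Step 4: interval [119/128, 485/512), width = 485/512 - 119/128 = 9/512
  'f': [119/128 + 9/512*0/1, 119/128 + 9/512*1/2) = [119/128, 961/1024)
  'b': [119/128 + 9/512*1/2, 119/128 + 9/512*5/8) = [961/1024, 3853/4096)
  'a': [119/128 + 9/512*5/8, 119/128 + 9/512*1/1) = [3853/4096, 485/512) <- contains code 7733/8192
  emit 'a', narrow to [3853/4096, 485/512)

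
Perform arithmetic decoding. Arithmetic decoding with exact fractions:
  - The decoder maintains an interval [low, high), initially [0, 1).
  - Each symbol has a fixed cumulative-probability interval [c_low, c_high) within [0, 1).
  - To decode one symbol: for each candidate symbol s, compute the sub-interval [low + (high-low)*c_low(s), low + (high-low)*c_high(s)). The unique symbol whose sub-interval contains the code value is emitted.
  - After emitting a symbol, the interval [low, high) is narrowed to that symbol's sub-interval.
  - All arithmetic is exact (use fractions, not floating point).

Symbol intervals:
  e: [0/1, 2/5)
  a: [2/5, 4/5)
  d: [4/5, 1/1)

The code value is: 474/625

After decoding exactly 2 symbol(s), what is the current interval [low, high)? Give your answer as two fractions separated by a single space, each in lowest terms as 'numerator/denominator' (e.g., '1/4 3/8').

Step 1: interval [0/1, 1/1), width = 1/1 - 0/1 = 1/1
  'e': [0/1 + 1/1*0/1, 0/1 + 1/1*2/5) = [0/1, 2/5)
  'a': [0/1 + 1/1*2/5, 0/1 + 1/1*4/5) = [2/5, 4/5) <- contains code 474/625
  'd': [0/1 + 1/1*4/5, 0/1 + 1/1*1/1) = [4/5, 1/1)
  emit 'a', narrow to [2/5, 4/5)
Step 2: interval [2/5, 4/5), width = 4/5 - 2/5 = 2/5
  'e': [2/5 + 2/5*0/1, 2/5 + 2/5*2/5) = [2/5, 14/25)
  'a': [2/5 + 2/5*2/5, 2/5 + 2/5*4/5) = [14/25, 18/25)
  'd': [2/5 + 2/5*4/5, 2/5 + 2/5*1/1) = [18/25, 4/5) <- contains code 474/625
  emit 'd', narrow to [18/25, 4/5)

Answer: 18/25 4/5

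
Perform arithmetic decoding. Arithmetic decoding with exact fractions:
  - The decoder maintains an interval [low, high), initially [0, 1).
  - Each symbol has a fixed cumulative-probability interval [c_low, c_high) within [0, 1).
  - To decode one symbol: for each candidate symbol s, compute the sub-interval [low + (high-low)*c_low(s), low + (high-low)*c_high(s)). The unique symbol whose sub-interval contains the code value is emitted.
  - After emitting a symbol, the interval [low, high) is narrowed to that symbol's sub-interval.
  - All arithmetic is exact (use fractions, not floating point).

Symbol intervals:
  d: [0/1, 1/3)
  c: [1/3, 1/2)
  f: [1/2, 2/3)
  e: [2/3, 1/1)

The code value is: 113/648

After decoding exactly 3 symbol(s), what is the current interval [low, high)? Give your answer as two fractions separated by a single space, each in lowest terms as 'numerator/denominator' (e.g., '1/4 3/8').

Answer: 1/6 5/27

Derivation:
Step 1: interval [0/1, 1/1), width = 1/1 - 0/1 = 1/1
  'd': [0/1 + 1/1*0/1, 0/1 + 1/1*1/3) = [0/1, 1/3) <- contains code 113/648
  'c': [0/1 + 1/1*1/3, 0/1 + 1/1*1/2) = [1/3, 1/2)
  'f': [0/1 + 1/1*1/2, 0/1 + 1/1*2/3) = [1/2, 2/3)
  'e': [0/1 + 1/1*2/3, 0/1 + 1/1*1/1) = [2/3, 1/1)
  emit 'd', narrow to [0/1, 1/3)
Step 2: interval [0/1, 1/3), width = 1/3 - 0/1 = 1/3
  'd': [0/1 + 1/3*0/1, 0/1 + 1/3*1/3) = [0/1, 1/9)
  'c': [0/1 + 1/3*1/3, 0/1 + 1/3*1/2) = [1/9, 1/6)
  'f': [0/1 + 1/3*1/2, 0/1 + 1/3*2/3) = [1/6, 2/9) <- contains code 113/648
  'e': [0/1 + 1/3*2/3, 0/1 + 1/3*1/1) = [2/9, 1/3)
  emit 'f', narrow to [1/6, 2/9)
Step 3: interval [1/6, 2/9), width = 2/9 - 1/6 = 1/18
  'd': [1/6 + 1/18*0/1, 1/6 + 1/18*1/3) = [1/6, 5/27) <- contains code 113/648
  'c': [1/6 + 1/18*1/3, 1/6 + 1/18*1/2) = [5/27, 7/36)
  'f': [1/6 + 1/18*1/2, 1/6 + 1/18*2/3) = [7/36, 11/54)
  'e': [1/6 + 1/18*2/3, 1/6 + 1/18*1/1) = [11/54, 2/9)
  emit 'd', narrow to [1/6, 5/27)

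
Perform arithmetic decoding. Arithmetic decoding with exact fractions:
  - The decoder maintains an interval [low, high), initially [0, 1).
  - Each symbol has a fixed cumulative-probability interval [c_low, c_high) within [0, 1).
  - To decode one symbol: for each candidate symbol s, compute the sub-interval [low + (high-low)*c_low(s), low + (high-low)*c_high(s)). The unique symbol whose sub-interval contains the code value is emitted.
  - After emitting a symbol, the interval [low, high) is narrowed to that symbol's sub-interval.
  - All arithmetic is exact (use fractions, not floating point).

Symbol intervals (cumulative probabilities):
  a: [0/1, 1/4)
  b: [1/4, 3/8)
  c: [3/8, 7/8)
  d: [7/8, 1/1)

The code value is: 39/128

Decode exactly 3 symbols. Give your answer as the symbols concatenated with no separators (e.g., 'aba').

Answer: bca

Derivation:
Step 1: interval [0/1, 1/1), width = 1/1 - 0/1 = 1/1
  'a': [0/1 + 1/1*0/1, 0/1 + 1/1*1/4) = [0/1, 1/4)
  'b': [0/1 + 1/1*1/4, 0/1 + 1/1*3/8) = [1/4, 3/8) <- contains code 39/128
  'c': [0/1 + 1/1*3/8, 0/1 + 1/1*7/8) = [3/8, 7/8)
  'd': [0/1 + 1/1*7/8, 0/1 + 1/1*1/1) = [7/8, 1/1)
  emit 'b', narrow to [1/4, 3/8)
Step 2: interval [1/4, 3/8), width = 3/8 - 1/4 = 1/8
  'a': [1/4 + 1/8*0/1, 1/4 + 1/8*1/4) = [1/4, 9/32)
  'b': [1/4 + 1/8*1/4, 1/4 + 1/8*3/8) = [9/32, 19/64)
  'c': [1/4 + 1/8*3/8, 1/4 + 1/8*7/8) = [19/64, 23/64) <- contains code 39/128
  'd': [1/4 + 1/8*7/8, 1/4 + 1/8*1/1) = [23/64, 3/8)
  emit 'c', narrow to [19/64, 23/64)
Step 3: interval [19/64, 23/64), width = 23/64 - 19/64 = 1/16
  'a': [19/64 + 1/16*0/1, 19/64 + 1/16*1/4) = [19/64, 5/16) <- contains code 39/128
  'b': [19/64 + 1/16*1/4, 19/64 + 1/16*3/8) = [5/16, 41/128)
  'c': [19/64 + 1/16*3/8, 19/64 + 1/16*7/8) = [41/128, 45/128)
  'd': [19/64 + 1/16*7/8, 19/64 + 1/16*1/1) = [45/128, 23/64)
  emit 'a', narrow to [19/64, 5/16)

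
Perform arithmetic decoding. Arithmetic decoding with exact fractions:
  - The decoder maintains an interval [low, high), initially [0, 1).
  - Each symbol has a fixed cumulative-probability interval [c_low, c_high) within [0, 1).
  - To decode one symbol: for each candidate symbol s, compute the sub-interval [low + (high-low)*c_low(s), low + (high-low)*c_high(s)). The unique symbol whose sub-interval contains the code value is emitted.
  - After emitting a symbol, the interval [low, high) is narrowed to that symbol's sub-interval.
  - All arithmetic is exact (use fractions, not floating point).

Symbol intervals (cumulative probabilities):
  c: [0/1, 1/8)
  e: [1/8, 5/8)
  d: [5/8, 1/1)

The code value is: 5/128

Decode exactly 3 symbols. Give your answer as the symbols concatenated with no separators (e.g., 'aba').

Step 1: interval [0/1, 1/1), width = 1/1 - 0/1 = 1/1
  'c': [0/1 + 1/1*0/1, 0/1 + 1/1*1/8) = [0/1, 1/8) <- contains code 5/128
  'e': [0/1 + 1/1*1/8, 0/1 + 1/1*5/8) = [1/8, 5/8)
  'd': [0/1 + 1/1*5/8, 0/1 + 1/1*1/1) = [5/8, 1/1)
  emit 'c', narrow to [0/1, 1/8)
Step 2: interval [0/1, 1/8), width = 1/8 - 0/1 = 1/8
  'c': [0/1 + 1/8*0/1, 0/1 + 1/8*1/8) = [0/1, 1/64)
  'e': [0/1 + 1/8*1/8, 0/1 + 1/8*5/8) = [1/64, 5/64) <- contains code 5/128
  'd': [0/1 + 1/8*5/8, 0/1 + 1/8*1/1) = [5/64, 1/8)
  emit 'e', narrow to [1/64, 5/64)
Step 3: interval [1/64, 5/64), width = 5/64 - 1/64 = 1/16
  'c': [1/64 + 1/16*0/1, 1/64 + 1/16*1/8) = [1/64, 3/128)
  'e': [1/64 + 1/16*1/8, 1/64 + 1/16*5/8) = [3/128, 7/128) <- contains code 5/128
  'd': [1/64 + 1/16*5/8, 1/64 + 1/16*1/1) = [7/128, 5/64)
  emit 'e', narrow to [3/128, 7/128)

Answer: cee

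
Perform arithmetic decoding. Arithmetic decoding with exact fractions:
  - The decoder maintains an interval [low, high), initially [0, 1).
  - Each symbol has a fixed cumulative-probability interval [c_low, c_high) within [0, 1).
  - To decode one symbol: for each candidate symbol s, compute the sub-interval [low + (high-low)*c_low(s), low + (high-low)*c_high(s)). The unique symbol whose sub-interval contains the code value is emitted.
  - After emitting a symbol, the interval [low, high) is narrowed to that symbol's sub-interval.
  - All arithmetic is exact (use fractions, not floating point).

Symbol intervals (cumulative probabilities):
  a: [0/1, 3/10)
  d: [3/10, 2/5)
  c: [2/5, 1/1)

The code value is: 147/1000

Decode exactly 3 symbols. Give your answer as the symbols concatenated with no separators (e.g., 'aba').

Step 1: interval [0/1, 1/1), width = 1/1 - 0/1 = 1/1
  'a': [0/1 + 1/1*0/1, 0/1 + 1/1*3/10) = [0/1, 3/10) <- contains code 147/1000
  'd': [0/1 + 1/1*3/10, 0/1 + 1/1*2/5) = [3/10, 2/5)
  'c': [0/1 + 1/1*2/5, 0/1 + 1/1*1/1) = [2/5, 1/1)
  emit 'a', narrow to [0/1, 3/10)
Step 2: interval [0/1, 3/10), width = 3/10 - 0/1 = 3/10
  'a': [0/1 + 3/10*0/1, 0/1 + 3/10*3/10) = [0/1, 9/100)
  'd': [0/1 + 3/10*3/10, 0/1 + 3/10*2/5) = [9/100, 3/25)
  'c': [0/1 + 3/10*2/5, 0/1 + 3/10*1/1) = [3/25, 3/10) <- contains code 147/1000
  emit 'c', narrow to [3/25, 3/10)
Step 3: interval [3/25, 3/10), width = 3/10 - 3/25 = 9/50
  'a': [3/25 + 9/50*0/1, 3/25 + 9/50*3/10) = [3/25, 87/500) <- contains code 147/1000
  'd': [3/25 + 9/50*3/10, 3/25 + 9/50*2/5) = [87/500, 24/125)
  'c': [3/25 + 9/50*2/5, 3/25 + 9/50*1/1) = [24/125, 3/10)
  emit 'a', narrow to [3/25, 87/500)

Answer: aca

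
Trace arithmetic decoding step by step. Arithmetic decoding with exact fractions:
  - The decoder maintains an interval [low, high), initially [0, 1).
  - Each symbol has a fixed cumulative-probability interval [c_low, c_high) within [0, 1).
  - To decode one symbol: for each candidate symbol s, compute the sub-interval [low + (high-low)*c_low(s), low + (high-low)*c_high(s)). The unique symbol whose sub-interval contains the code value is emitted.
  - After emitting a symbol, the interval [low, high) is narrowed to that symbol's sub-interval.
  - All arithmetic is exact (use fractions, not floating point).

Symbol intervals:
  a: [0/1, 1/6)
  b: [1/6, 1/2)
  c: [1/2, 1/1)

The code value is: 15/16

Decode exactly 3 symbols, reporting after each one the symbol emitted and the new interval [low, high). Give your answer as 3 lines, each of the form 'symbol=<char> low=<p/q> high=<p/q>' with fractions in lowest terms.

Answer: symbol=c low=1/2 high=1/1
symbol=c low=3/4 high=1/1
symbol=c low=7/8 high=1/1

Derivation:
Step 1: interval [0/1, 1/1), width = 1/1 - 0/1 = 1/1
  'a': [0/1 + 1/1*0/1, 0/1 + 1/1*1/6) = [0/1, 1/6)
  'b': [0/1 + 1/1*1/6, 0/1 + 1/1*1/2) = [1/6, 1/2)
  'c': [0/1 + 1/1*1/2, 0/1 + 1/1*1/1) = [1/2, 1/1) <- contains code 15/16
  emit 'c', narrow to [1/2, 1/1)
Step 2: interval [1/2, 1/1), width = 1/1 - 1/2 = 1/2
  'a': [1/2 + 1/2*0/1, 1/2 + 1/2*1/6) = [1/2, 7/12)
  'b': [1/2 + 1/2*1/6, 1/2 + 1/2*1/2) = [7/12, 3/4)
  'c': [1/2 + 1/2*1/2, 1/2 + 1/2*1/1) = [3/4, 1/1) <- contains code 15/16
  emit 'c', narrow to [3/4, 1/1)
Step 3: interval [3/4, 1/1), width = 1/1 - 3/4 = 1/4
  'a': [3/4 + 1/4*0/1, 3/4 + 1/4*1/6) = [3/4, 19/24)
  'b': [3/4 + 1/4*1/6, 3/4 + 1/4*1/2) = [19/24, 7/8)
  'c': [3/4 + 1/4*1/2, 3/4 + 1/4*1/1) = [7/8, 1/1) <- contains code 15/16
  emit 'c', narrow to [7/8, 1/1)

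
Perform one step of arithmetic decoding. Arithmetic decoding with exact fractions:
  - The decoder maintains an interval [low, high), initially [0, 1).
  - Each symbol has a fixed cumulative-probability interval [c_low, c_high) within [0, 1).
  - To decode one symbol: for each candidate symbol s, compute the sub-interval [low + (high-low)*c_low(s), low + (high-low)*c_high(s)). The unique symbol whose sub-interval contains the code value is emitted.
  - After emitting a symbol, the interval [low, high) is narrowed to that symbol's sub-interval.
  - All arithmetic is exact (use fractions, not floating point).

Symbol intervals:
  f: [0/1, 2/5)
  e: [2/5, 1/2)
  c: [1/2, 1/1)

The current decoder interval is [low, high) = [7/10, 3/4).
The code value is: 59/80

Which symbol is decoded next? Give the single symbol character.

Interval width = high − low = 3/4 − 7/10 = 1/20
Scaled code = (code − low) / width = (59/80 − 7/10) / 1/20 = 3/4
  f: [0/1, 2/5) 
  e: [2/5, 1/2) 
  c: [1/2, 1/1) ← scaled code falls here ✓

Answer: c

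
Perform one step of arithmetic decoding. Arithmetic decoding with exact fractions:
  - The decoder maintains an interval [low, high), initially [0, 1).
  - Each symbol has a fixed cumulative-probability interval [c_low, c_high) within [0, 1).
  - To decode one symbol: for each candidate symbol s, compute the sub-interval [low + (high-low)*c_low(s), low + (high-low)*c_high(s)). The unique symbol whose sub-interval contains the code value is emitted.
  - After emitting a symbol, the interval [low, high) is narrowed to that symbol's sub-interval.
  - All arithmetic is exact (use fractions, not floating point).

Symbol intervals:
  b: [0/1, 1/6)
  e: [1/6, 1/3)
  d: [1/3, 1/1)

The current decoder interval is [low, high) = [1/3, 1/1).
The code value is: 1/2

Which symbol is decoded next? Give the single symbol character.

Interval width = high − low = 1/1 − 1/3 = 2/3
Scaled code = (code − low) / width = (1/2 − 1/3) / 2/3 = 1/4
  b: [0/1, 1/6) 
  e: [1/6, 1/3) ← scaled code falls here ✓
  d: [1/3, 1/1) 

Answer: e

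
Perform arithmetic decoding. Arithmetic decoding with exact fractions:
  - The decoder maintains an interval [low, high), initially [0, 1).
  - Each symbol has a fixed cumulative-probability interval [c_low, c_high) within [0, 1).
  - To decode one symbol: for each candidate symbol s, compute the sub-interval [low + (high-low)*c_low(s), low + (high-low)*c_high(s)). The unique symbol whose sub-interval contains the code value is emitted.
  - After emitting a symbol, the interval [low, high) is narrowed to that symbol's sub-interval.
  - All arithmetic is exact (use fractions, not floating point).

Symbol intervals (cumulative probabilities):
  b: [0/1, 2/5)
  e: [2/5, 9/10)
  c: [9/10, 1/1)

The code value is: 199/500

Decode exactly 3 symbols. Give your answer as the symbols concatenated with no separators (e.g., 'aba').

Answer: bcc

Derivation:
Step 1: interval [0/1, 1/1), width = 1/1 - 0/1 = 1/1
  'b': [0/1 + 1/1*0/1, 0/1 + 1/1*2/5) = [0/1, 2/5) <- contains code 199/500
  'e': [0/1 + 1/1*2/5, 0/1 + 1/1*9/10) = [2/5, 9/10)
  'c': [0/1 + 1/1*9/10, 0/1 + 1/1*1/1) = [9/10, 1/1)
  emit 'b', narrow to [0/1, 2/5)
Step 2: interval [0/1, 2/5), width = 2/5 - 0/1 = 2/5
  'b': [0/1 + 2/5*0/1, 0/1 + 2/5*2/5) = [0/1, 4/25)
  'e': [0/1 + 2/5*2/5, 0/1 + 2/5*9/10) = [4/25, 9/25)
  'c': [0/1 + 2/5*9/10, 0/1 + 2/5*1/1) = [9/25, 2/5) <- contains code 199/500
  emit 'c', narrow to [9/25, 2/5)
Step 3: interval [9/25, 2/5), width = 2/5 - 9/25 = 1/25
  'b': [9/25 + 1/25*0/1, 9/25 + 1/25*2/5) = [9/25, 47/125)
  'e': [9/25 + 1/25*2/5, 9/25 + 1/25*9/10) = [47/125, 99/250)
  'c': [9/25 + 1/25*9/10, 9/25 + 1/25*1/1) = [99/250, 2/5) <- contains code 199/500
  emit 'c', narrow to [99/250, 2/5)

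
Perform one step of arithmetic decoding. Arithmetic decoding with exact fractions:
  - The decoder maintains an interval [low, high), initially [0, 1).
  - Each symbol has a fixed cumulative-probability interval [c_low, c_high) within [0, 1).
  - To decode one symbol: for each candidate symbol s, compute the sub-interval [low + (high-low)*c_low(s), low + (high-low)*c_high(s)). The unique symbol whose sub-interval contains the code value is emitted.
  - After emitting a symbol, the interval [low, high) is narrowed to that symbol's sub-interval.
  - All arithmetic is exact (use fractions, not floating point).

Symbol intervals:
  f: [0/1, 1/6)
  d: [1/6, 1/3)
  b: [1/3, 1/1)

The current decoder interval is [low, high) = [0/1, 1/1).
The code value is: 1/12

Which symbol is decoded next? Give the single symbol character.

Interval width = high − low = 1/1 − 0/1 = 1/1
Scaled code = (code − low) / width = (1/12 − 0/1) / 1/1 = 1/12
  f: [0/1, 1/6) ← scaled code falls here ✓
  d: [1/6, 1/3) 
  b: [1/3, 1/1) 

Answer: f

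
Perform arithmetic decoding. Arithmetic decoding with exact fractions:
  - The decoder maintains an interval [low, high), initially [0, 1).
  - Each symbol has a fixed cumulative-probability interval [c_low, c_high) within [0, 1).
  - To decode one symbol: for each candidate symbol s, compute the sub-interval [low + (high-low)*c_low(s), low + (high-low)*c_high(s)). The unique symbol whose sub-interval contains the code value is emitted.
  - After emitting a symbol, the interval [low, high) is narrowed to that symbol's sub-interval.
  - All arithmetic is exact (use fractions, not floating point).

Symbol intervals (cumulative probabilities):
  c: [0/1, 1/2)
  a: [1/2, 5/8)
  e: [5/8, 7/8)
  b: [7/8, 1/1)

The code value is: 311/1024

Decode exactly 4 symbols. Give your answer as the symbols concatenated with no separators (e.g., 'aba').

Step 1: interval [0/1, 1/1), width = 1/1 - 0/1 = 1/1
  'c': [0/1 + 1/1*0/1, 0/1 + 1/1*1/2) = [0/1, 1/2) <- contains code 311/1024
  'a': [0/1 + 1/1*1/2, 0/1 + 1/1*5/8) = [1/2, 5/8)
  'e': [0/1 + 1/1*5/8, 0/1 + 1/1*7/8) = [5/8, 7/8)
  'b': [0/1 + 1/1*7/8, 0/1 + 1/1*1/1) = [7/8, 1/1)
  emit 'c', narrow to [0/1, 1/2)
Step 2: interval [0/1, 1/2), width = 1/2 - 0/1 = 1/2
  'c': [0/1 + 1/2*0/1, 0/1 + 1/2*1/2) = [0/1, 1/4)
  'a': [0/1 + 1/2*1/2, 0/1 + 1/2*5/8) = [1/4, 5/16) <- contains code 311/1024
  'e': [0/1 + 1/2*5/8, 0/1 + 1/2*7/8) = [5/16, 7/16)
  'b': [0/1 + 1/2*7/8, 0/1 + 1/2*1/1) = [7/16, 1/2)
  emit 'a', narrow to [1/4, 5/16)
Step 3: interval [1/4, 5/16), width = 5/16 - 1/4 = 1/16
  'c': [1/4 + 1/16*0/1, 1/4 + 1/16*1/2) = [1/4, 9/32)
  'a': [1/4 + 1/16*1/2, 1/4 + 1/16*5/8) = [9/32, 37/128)
  'e': [1/4 + 1/16*5/8, 1/4 + 1/16*7/8) = [37/128, 39/128) <- contains code 311/1024
  'b': [1/4 + 1/16*7/8, 1/4 + 1/16*1/1) = [39/128, 5/16)
  emit 'e', narrow to [37/128, 39/128)
Step 4: interval [37/128, 39/128), width = 39/128 - 37/128 = 1/64
  'c': [37/128 + 1/64*0/1, 37/128 + 1/64*1/2) = [37/128, 19/64)
  'a': [37/128 + 1/64*1/2, 37/128 + 1/64*5/8) = [19/64, 153/512)
  'e': [37/128 + 1/64*5/8, 37/128 + 1/64*7/8) = [153/512, 155/512)
  'b': [37/128 + 1/64*7/8, 37/128 + 1/64*1/1) = [155/512, 39/128) <- contains code 311/1024
  emit 'b', narrow to [155/512, 39/128)

Answer: caeb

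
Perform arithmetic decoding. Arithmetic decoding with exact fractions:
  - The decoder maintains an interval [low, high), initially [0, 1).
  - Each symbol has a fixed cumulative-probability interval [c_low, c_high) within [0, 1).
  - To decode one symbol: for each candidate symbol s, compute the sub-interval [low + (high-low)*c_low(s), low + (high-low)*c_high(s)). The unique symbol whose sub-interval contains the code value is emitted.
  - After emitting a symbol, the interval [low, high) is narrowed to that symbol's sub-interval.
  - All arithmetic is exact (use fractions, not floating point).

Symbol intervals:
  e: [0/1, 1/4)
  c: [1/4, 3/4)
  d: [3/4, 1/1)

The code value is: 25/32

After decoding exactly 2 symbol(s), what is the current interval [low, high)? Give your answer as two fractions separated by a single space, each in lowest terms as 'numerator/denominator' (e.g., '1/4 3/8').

Step 1: interval [0/1, 1/1), width = 1/1 - 0/1 = 1/1
  'e': [0/1 + 1/1*0/1, 0/1 + 1/1*1/4) = [0/1, 1/4)
  'c': [0/1 + 1/1*1/4, 0/1 + 1/1*3/4) = [1/4, 3/4)
  'd': [0/1 + 1/1*3/4, 0/1 + 1/1*1/1) = [3/4, 1/1) <- contains code 25/32
  emit 'd', narrow to [3/4, 1/1)
Step 2: interval [3/4, 1/1), width = 1/1 - 3/4 = 1/4
  'e': [3/4 + 1/4*0/1, 3/4 + 1/4*1/4) = [3/4, 13/16) <- contains code 25/32
  'c': [3/4 + 1/4*1/4, 3/4 + 1/4*3/4) = [13/16, 15/16)
  'd': [3/4 + 1/4*3/4, 3/4 + 1/4*1/1) = [15/16, 1/1)
  emit 'e', narrow to [3/4, 13/16)

Answer: 3/4 13/16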